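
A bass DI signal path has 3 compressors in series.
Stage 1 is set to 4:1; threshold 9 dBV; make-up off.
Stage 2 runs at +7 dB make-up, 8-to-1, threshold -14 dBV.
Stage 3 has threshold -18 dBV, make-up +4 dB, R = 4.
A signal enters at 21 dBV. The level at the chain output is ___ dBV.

Stage 1: 12 dB above 9 dBV, reduced 4:1 to 3 dB above → 12 dBV.
Stage 2: 26 dB above -14 dBV, reduced 8:1 to 3.25 dB above → -10.75 dBV; +7 dB make-up → -3.75 dBV.
Stage 3: -3.75 dBV is 14.25 dB over -18 dBV; at 4:1 that becomes 3.5625 dB over, giving -14.4375 dBV; +4 dB make-up → -10.4375 dBV.

-10.4375 dBV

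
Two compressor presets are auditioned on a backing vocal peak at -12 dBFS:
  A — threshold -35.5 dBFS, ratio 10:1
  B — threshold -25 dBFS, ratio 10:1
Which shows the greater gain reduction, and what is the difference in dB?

A: overshoot 23.5 dB → output overshoot 2.35 dB → GR 21.15 dB.
B: overshoot 13 dB → output overshoot 1.3 dB → GR 11.7 dB.
A applies 9.45 dB more gain reduction.

A, by 9.45 dB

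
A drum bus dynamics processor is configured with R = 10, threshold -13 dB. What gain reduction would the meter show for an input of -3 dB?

Overshoot = -3 − (-13) = 10 dB.
At 10:1, output sits 10/10 = 1 dB above threshold.
Gain reduction = 10 − 1 = 9 dB.

9 dB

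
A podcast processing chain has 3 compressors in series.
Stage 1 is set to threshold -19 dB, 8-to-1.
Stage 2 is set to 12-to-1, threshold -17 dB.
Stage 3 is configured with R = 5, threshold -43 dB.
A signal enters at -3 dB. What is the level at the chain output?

Stage 1: -3 dB is 16 dB over -19 dB; at 8:1 that becomes 2 dB over, giving -17 dB.
Stage 2: -17 dB ≤ -17 dB, so stage 2 doesn't engage; output -17 dB.
Stage 3: overshoot 26 dB → 26/5 = 5.2 dB → -37.8 dB.

-37.8 dB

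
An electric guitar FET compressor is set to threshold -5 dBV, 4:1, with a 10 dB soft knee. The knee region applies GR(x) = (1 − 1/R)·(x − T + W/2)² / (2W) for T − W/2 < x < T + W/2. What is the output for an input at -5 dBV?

-5.9375 dBV

x − T + W/2 = -5 − (-5) + 5 = 5.
GR = (1 − 1/4) × 5² / 20 = 0.75 × 25 / 20 = 0.9375 dB.
Output = -5 − 0.9375 = -5.9375 dBV.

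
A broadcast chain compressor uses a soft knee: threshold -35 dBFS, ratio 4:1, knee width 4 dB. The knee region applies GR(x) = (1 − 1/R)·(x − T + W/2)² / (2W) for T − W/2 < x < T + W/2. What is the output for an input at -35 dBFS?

x − T + W/2 = -35 − (-35) + 2 = 2.
GR = (1 − 1/4) × 2² / 8 = 0.75 × 4 / 8 = 0.375 dB.
Output = -35 − 0.375 = -35.375 dBFS.

-35.375 dBFS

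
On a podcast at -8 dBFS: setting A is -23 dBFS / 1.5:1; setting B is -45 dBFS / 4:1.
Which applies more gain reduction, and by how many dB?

A: overshoot 15 dB → output overshoot 10 dB → GR 5 dB.
B: overshoot 37 dB → output overshoot 9.25 dB → GR 27.75 dB.
B reduces 22.75 dB more.

B, by 22.75 dB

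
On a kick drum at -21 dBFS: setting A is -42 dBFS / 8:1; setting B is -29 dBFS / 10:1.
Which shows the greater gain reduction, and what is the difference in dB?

A: 21 dB over, compressed to 2.625 dB over, so 18.375 dB of GR.
B: 8 dB over, compressed to 0.8 dB over, so 7.2 dB of GR.
A applies 11.175 dB more gain reduction.

A, by 11.175 dB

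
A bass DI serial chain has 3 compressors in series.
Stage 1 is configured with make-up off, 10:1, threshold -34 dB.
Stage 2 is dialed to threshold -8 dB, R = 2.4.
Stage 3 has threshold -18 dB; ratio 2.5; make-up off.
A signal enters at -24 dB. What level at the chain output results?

-33 dB

Stage 1: -24 dB is 10 dB over -34 dB; at 10:1 that becomes 1 dB over, giving -33 dB.
Stage 2: -33 dB ≤ -8 dB, so stage 2 doesn't engage; output -33 dB.
Stage 3: below threshold (-33 ≤ -18); passes unchanged; output -33 dB.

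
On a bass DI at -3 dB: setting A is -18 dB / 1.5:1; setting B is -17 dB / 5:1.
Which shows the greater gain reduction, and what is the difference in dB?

B, by 6.2 dB

A: 15 dB over, compressed to 10 dB over, so 5 dB of GR.
B: 14 dB over, compressed to 2.8 dB over, so 11.2 dB of GR.
Difference: 6.2 dB in favour of B.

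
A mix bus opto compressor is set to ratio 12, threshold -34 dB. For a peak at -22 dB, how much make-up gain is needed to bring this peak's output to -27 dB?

6 dB

Without make-up, output = threshold + overshoot/12 = -34 + 1 = -33 dB.
Gap to target: 6 dB.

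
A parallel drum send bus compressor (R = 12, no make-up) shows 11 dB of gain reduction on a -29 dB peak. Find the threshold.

-41 dB

Input is 12 dB above T (since output overshoot × R = input overshoot: (-40 − T)·12 = -29 − T gives T = -41 dB).
Check: -41 + (-29 − (-41))/12 = -41 + 1 = -40 dB. ✓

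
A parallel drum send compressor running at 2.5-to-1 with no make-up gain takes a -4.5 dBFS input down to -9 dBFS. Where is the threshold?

-12 dBFS

Gain reduction = -4.5 − (-9) = 4.5 dB; output overshoot = GR / (R − 1) = 4.5 / 1.5 = 3 dB.
Threshold = output − output overshoot = -9 − 3 = -12 dBFS.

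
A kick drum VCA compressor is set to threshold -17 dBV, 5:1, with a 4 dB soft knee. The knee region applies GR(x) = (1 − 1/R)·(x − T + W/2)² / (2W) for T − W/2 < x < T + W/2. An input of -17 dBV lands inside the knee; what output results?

x − T + W/2 = -17 − (-17) + 2 = 2.
GR = (1 − 1/5) × 2² / 8 = 0.8 × 4 / 8 = 0.4 dB.
Output = -17 − 0.4 = -17.4 dBV.

-17.4 dBV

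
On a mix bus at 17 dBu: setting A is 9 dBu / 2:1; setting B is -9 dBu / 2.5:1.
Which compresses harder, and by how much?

B, by 11.6 dB

A: GR = 8 − 8/2 = 4 dB.
B: GR = 26 − 26/2.5 = 15.6 dB.
B applies 11.6 dB more gain reduction.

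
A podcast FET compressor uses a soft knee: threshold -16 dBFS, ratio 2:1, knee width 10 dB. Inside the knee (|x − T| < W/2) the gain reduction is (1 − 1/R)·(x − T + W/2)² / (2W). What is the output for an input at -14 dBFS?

x − T + W/2 = -14 − (-16) + 5 = 7.
GR = (1 − 1/2) × 7² / 20 = 0.5 × 49 / 20 = 1.225 dB.
Output = -14 − 1.225 = -15.225 dBFS.

-15.225 dBFS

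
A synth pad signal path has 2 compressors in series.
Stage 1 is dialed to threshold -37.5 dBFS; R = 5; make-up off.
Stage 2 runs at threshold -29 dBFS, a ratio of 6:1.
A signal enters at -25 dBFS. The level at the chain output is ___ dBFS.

-35 dBFS

Stage 1: 12.5 dB above -37.5 dBFS, reduced 5:1 to 2.5 dB above → -35 dBFS.
Stage 2: -35 dBFS is at or below the -29 dBFS threshold — no compression; output -35 dBFS.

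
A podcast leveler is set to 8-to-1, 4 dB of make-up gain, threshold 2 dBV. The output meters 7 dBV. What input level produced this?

10 dBV

Remove make-up: 7 − 4 = 3 dBV.
The compressed level sits 3 − 2 = 1 dB over threshold.
Before 8:1 compression the overshoot was 1 × 8 = 8 dB, so input = 2 + 8 = 10 dBV.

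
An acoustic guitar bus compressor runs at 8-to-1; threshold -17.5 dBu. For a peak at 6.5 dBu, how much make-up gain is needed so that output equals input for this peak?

Without make-up, output = threshold + overshoot/8 = -17.5 + 3 = -14.5 dBu.
Gap to target: 21 dB.

21 dB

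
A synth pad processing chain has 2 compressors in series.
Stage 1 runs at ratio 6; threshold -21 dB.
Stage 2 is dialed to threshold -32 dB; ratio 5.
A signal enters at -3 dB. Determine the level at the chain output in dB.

Stage 1: overshoot 18 dB → 18/6 = 3 dB → -18 dB.
Stage 2: -18 dB is 14 dB over -32 dB; at 5:1 that becomes 2.8 dB over, giving -29.2 dB.

-29.2 dB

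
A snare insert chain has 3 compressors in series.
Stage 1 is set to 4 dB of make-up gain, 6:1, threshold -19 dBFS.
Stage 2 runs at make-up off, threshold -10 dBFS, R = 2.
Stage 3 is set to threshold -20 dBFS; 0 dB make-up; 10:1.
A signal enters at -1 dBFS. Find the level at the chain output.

-19.2 dBFS

Stage 1: -1 dBFS is 18 dB over -19 dBFS; at 6:1 that becomes 3 dB over, giving -16 dBFS; +4 dB make-up → -12 dBFS.
Stage 2: -12 dBFS is at or below the -10 dBFS threshold — no compression; output -12 dBFS.
Stage 3: -12 dBFS is 8 dB over -20 dBFS; at 10:1 that becomes 0.8 dB over, giving -19.2 dBFS.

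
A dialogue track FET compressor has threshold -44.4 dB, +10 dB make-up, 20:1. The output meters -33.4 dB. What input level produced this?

-24.4 dB

Remove make-up: -33.4 − 10 = -43.4 dB.
The compressed level sits -43.4 − (-44.4) = 1 dB over threshold.
Input overshoot = R × output overshoot = 20 dB → input = -44.4 + 20 = -24.4 dB.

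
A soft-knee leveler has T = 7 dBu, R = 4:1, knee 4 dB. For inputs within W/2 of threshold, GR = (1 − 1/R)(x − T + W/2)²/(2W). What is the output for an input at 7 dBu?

6.625 dBu

x − T + W/2 = 7 − 7 + 2 = 2.
GR = (1 − 1/4) × 2² / 8 = 0.75 × 4 / 8 = 0.375 dB.
Output = 7 − 0.375 = 6.625 dBu.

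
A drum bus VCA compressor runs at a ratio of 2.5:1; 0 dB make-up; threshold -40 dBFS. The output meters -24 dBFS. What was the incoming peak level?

0 dBFS

The compressed level sits -24 − (-40) = 16 dB over threshold.
Undo the ratio: input overshoot = 16 × 2.5 = 40 dB, giving input = 0 dBFS.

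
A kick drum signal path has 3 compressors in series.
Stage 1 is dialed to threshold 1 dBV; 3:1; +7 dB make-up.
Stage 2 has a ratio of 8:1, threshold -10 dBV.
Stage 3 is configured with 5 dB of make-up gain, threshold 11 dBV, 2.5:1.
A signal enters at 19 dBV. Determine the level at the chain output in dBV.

Stage 1: overshoot 18 dB → 18/3 = 6 dB → 7 dBV; +7 dB make-up → 14 dBV.
Stage 2: 24 dB above -10 dBV, reduced 8:1 to 3 dB above → -7 dBV.
Stage 3: below threshold (-7 ≤ 11); passes unchanged; make-up brings it to -2 dBV.

-2 dBV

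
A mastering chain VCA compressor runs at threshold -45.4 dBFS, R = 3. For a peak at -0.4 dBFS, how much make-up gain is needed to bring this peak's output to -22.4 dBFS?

Without make-up, output = threshold + overshoot/3 = -45.4 + 15 = -30.4 dBFS.
Gap to target: 8 dB.

8 dB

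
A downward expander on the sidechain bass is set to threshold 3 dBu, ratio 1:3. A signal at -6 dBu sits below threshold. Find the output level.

-24 dBu

Undershoot = 3 − (-6) = 9 dB.
At 1:3, that expands to 27 dB under threshold.
Output = 3 − 27 = -24 dBu.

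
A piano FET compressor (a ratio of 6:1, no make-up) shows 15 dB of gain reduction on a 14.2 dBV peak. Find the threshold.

Gain reduction = 14.2 − (-0.8) = 15 dB; output overshoot = GR / (R − 1) = 15 / 5 = 3 dB.
Threshold = output − output overshoot = -0.8 − 3 = -3.8 dBV.

-3.8 dBV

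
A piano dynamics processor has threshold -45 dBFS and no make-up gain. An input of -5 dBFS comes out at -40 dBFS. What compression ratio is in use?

Input overshoot = -5 − (-45) = 40 dB; output overshoot = -40 − (-45) = 5 dB.
Ratio = 40 / 5 = 8.

8:1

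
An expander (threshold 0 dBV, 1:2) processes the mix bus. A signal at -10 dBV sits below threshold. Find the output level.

The input is 10 dB below the 0 dBV threshold.
A 1:2 expander multiplies undershoot by 2: 10 × 2 = 20 dB below threshold.
Output = 0 − 20 = -20 dBV.

-20 dBV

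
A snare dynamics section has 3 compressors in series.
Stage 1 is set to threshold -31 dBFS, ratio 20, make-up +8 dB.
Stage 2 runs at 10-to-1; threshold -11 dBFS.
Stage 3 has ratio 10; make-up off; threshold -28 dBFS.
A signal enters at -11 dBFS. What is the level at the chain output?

Stage 1: 20 dB above -31 dBFS, reduced 20:1 to 1 dB above → -30 dBFS; +8 dB make-up → -22 dBFS.
Stage 2: -22 dBFS ≤ -11 dBFS, so stage 2 doesn't engage; output -22 dBFS.
Stage 3: 6 dB above -28 dBFS, reduced 10:1 to 0.6 dB above → -27.4 dBFS.

-27.4 dBFS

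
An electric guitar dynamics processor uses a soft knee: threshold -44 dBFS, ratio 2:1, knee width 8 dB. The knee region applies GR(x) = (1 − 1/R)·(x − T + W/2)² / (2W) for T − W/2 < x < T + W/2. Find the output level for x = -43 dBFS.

-43.78125 dBFS

x − T + W/2 = -43 − (-44) + 4 = 5.
GR = (1 − 1/2) × 5² / 16 = 0.5 × 25 / 16 = 0.78125 dB.
Output = -43 − 0.78125 = -43.78125 dBFS.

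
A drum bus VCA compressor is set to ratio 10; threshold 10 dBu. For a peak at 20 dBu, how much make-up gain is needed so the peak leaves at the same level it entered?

The peak compresses to 10 + 10/10 = 11 dBu.
To reach 20 dBu requires 20 − 11 = 9 dB of make-up.

9 dB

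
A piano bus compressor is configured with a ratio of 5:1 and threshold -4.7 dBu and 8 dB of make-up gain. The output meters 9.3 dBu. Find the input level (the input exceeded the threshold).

Stripping the +8 dB make-up gives 1.3 dBu at the gain stage.
Post-compression overshoot = 1.3 − (-4.7) = 6 dB.
Input overshoot = R × output overshoot = 30 dB → input = -4.7 + 30 = 25.3 dBu.

25.3 dBu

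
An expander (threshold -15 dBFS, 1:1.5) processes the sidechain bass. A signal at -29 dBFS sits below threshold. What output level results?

-36 dBFS

Undershoot = (-15) − (-29) = 14 dB.
At 1:1.5, that expands to 21 dB under threshold.
Output = -15 − 21 = -36 dBFS.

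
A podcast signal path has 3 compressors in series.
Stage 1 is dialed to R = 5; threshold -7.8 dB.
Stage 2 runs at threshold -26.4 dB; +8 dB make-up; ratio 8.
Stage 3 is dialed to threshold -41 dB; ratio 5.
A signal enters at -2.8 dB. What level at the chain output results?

-35.99 dB

Stage 1: -2.8 dB is 5 dB over -7.8 dB; at 5:1 that becomes 1 dB over, giving -6.8 dB.
Stage 2: -6.8 dB is 19.6 dB over -26.4 dB; at 8:1 that becomes 2.45 dB over, giving -23.95 dB; +8 dB make-up → -15.95 dB.
Stage 3: overshoot 25.05 dB → 25.05/5 = 5.01 dB → -35.99 dB.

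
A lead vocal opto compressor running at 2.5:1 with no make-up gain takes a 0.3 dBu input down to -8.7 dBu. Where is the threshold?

-14.7 dBu

Input is 15 dB above T (since output overshoot × R = input overshoot: (-8.7 − T)·2.5 = 0.3 − T gives T = -14.7 dBu).
Check: -14.7 + (0.3 − (-14.7))/2.5 = -14.7 + 6 = -8.7 dBu. ✓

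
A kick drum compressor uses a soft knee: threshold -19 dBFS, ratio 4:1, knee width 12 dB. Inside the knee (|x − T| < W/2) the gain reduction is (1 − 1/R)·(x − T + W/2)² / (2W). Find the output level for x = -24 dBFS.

-24.03125 dBFS

x − T + W/2 = -24 − (-19) + 6 = 1.
GR = (1 − 1/4) × 1² / 24 = 0.75 × 1 / 24 = 0.03125 dB.
Output = -24 − 0.03125 = -24.03125 dBFS.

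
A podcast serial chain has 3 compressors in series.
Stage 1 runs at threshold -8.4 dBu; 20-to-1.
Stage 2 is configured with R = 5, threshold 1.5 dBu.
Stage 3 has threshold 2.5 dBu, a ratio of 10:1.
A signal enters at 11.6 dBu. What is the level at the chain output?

Stage 1: 20 dB above -8.4 dBu, reduced 20:1 to 1 dB above → -7.4 dBu.
Stage 2: below threshold (-7.4 ≤ 1.5); passes unchanged; output -7.4 dBu.
Stage 3: -7.4 dBu is at or below the 2.5 dBu threshold — no compression; output -7.4 dBu.

-7.4 dBu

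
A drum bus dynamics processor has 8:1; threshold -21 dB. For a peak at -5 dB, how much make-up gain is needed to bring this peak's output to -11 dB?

The peak compresses to -21 + 16/8 = -19 dB.
To reach -11 dB requires -11 − (-19) = 8 dB of make-up.

8 dB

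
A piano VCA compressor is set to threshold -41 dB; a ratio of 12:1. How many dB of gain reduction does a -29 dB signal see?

The signal is 12 dB above threshold.
At 12:1, output sits 12/12 = 1 dB above threshold.
Gain reduction = 12 − 1 = 11 dB.

11 dB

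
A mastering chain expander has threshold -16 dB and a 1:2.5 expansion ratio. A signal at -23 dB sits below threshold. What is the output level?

-33.5 dB

Undershoot = (-16) − (-23) = 7 dB.
At 1:2.5, that expands to 17.5 dB under threshold.
Output = -16 − 17.5 = -33.5 dB.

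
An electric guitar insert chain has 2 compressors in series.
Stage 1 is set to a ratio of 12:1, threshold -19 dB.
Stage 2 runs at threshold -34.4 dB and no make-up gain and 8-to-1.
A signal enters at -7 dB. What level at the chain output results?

Stage 1: overshoot 12 dB → 12/12 = 1 dB → -18 dB.
Stage 2: -18 dB is 16.4 dB over -34.4 dB; at 8:1 that becomes 2.05 dB over, giving -32.35 dB.

-32.35 dB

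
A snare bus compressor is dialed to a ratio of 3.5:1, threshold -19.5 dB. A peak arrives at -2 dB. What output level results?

The input is 17.5 dB above the -19.5 dB threshold.
At 3.5:1 the overshoot is divided by 3.5, leaving 5 dB above threshold.
That puts the output at -14.5 dB.

-14.5 dB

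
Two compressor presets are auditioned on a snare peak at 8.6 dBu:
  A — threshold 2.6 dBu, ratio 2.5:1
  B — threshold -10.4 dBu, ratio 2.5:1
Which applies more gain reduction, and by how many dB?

B, by 7.8 dB

A: 6 dB over, compressed to 2.4 dB over, so 3.6 dB of GR.
B: 19 dB over, compressed to 7.6 dB over, so 11.4 dB of GR.
B reduces 7.8 dB more.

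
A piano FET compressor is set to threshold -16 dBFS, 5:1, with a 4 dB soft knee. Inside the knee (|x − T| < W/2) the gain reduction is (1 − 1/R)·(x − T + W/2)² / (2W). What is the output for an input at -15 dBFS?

-15.9 dBFS

x − T + W/2 = -15 − (-16) + 2 = 3.
GR = (1 − 1/5) × 3² / 8 = 0.8 × 9 / 8 = 0.9 dB.
Output = -15 − 0.9 = -15.9 dBFS.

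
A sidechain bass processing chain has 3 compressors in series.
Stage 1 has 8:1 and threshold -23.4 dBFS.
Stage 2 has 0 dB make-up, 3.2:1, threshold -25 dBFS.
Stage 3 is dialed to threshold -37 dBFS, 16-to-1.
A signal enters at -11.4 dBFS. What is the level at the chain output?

Stage 1: -11.4 dBFS is 12 dB over -23.4 dBFS; at 8:1 that becomes 1.5 dB over, giving -21.9 dBFS.
Stage 2: 3.1 dB above -25 dBFS, reduced 3.2:1 to 0.96875 dB above → -24.03125 dBFS.
Stage 3: 12.96875 dB above -37 dBFS, reduced 16:1 to 0.810547 dB above → -36.189453 dBFS.

-36.189453 dBFS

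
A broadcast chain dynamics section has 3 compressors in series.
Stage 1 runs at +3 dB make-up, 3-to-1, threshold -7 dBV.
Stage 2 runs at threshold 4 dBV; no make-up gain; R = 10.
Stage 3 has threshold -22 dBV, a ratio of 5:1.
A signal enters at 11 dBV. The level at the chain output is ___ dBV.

-17.2 dBV

Stage 1: overshoot 18 dB → 18/3 = 6 dB → -1 dBV; +3 dB make-up → 2 dBV.
Stage 2: 2 dBV is at or below the 4 dBV threshold — no compression; output 2 dBV.
Stage 3: 2 dBV is 24 dB over -22 dBV; at 5:1 that becomes 4.8 dB over, giving -17.2 dBV.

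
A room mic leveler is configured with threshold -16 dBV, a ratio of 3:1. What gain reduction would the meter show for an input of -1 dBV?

10 dB

The signal is 15 dB above threshold.
A 3:1 ratio leaves 5 dB of that excess.
Gain reduction = 15 − 5 = 10 dB.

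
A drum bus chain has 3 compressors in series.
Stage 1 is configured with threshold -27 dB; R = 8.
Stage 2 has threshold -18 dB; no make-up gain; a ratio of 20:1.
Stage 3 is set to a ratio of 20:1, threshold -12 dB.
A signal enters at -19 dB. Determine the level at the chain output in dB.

Stage 1: -19 dB is 8 dB over -27 dB; at 8:1 that becomes 1 dB over, giving -26 dB.
Stage 2: -26 dB is at or below the -18 dB threshold — no compression; output -26 dB.
Stage 3: -26 dB ≤ -12 dB, so stage 3 doesn't engage; output -26 dB.

-26 dB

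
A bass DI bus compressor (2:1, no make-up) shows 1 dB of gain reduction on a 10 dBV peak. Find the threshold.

8 dBV

Gain reduction = 10 − 9 = 1 dB; output overshoot = GR / (R − 1) = 1 / 1 = 1 dB.
Threshold = output − output overshoot = 9 − 1 = 8 dBV.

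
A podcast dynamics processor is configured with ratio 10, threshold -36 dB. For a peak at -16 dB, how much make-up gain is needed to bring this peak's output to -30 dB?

The peak compresses to -36 + 20/10 = -34 dB.
To reach -30 dB requires -30 − (-34) = 4 dB of make-up.

4 dB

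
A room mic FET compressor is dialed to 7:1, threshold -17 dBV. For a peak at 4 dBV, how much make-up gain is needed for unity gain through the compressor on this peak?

18 dB

Without make-up, output = threshold + overshoot/7 = -17 + 3 = -14 dBV.
Gap to target: 18 dB.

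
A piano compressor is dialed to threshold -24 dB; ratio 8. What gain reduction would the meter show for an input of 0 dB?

21 dB

0 dB exceeds the threshold by 24 dB.
After 8:1 compression the overshoot becomes 24/8 = 3 dB.
Gain reduction = 24 − 3 = 21 dB.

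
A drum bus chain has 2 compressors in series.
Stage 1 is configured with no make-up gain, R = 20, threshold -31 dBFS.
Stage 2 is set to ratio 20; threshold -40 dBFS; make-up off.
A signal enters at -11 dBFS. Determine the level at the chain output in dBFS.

-39.5 dBFS

Stage 1: 20 dB above -31 dBFS, reduced 20:1 to 1 dB above → -30 dBFS.
Stage 2: overshoot 10 dB → 10/20 = 0.5 dB → -39.5 dBFS.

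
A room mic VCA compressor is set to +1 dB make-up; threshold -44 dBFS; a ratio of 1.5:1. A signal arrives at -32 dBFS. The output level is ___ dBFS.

The input is 12 dB above the -44 dBFS threshold.
1.5:1 compression reduces that to 12/1.5 = 8 dB over.
Output = -44 + 8 = -36 dBFS; make-up adds 1 dB, giving -35 dBFS.

-35 dBFS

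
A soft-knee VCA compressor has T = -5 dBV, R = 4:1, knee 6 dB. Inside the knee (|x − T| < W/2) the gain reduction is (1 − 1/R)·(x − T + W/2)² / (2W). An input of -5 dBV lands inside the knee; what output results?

-5.5625 dBV

x − T + W/2 = -5 − (-5) + 3 = 3.
GR = (1 − 1/4) × 3² / 12 = 0.75 × 9 / 12 = 0.5625 dB.
Output = -5 − 0.5625 = -5.5625 dBV.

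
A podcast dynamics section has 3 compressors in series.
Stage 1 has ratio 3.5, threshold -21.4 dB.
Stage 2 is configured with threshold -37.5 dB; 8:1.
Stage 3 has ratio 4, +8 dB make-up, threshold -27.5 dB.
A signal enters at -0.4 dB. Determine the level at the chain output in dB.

-26.7375 dB

Stage 1: 21 dB above -21.4 dB, reduced 3.5:1 to 6 dB above → -15.4 dB.
Stage 2: 22.1 dB above -37.5 dB, reduced 8:1 to 2.7625 dB above → -34.7375 dB.
Stage 3: -34.7375 dB is at or below the -27.5 dB threshold — no compression; make-up brings it to -26.7375 dB.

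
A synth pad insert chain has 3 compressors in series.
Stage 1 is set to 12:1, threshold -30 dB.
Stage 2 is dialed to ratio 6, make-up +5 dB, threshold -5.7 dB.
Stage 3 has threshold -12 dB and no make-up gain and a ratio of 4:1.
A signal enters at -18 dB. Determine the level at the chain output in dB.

-24 dB

Stage 1: overshoot 12 dB → 12/12 = 1 dB → -29 dB.
Stage 2: -29 dB ≤ -5.7 dB, so stage 2 doesn't engage; make-up brings it to -24 dB.
Stage 3: -24 dB is at or below the -12 dB threshold — no compression; output -24 dB.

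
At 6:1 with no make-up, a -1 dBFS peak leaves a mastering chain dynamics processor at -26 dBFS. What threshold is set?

-31 dBFS

Input is 30 dB above T (since output overshoot × R = input overshoot: (-26 − T)·6 = -1 − T gives T = -31 dBFS).
Check: -31 + (-1 − (-31))/6 = -31 + 5 = -26 dBFS. ✓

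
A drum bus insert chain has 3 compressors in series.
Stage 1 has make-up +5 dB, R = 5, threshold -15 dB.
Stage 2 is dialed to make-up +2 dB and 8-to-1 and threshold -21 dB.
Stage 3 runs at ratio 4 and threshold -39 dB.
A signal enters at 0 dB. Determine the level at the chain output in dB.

Stage 1: 15 dB above -15 dB, reduced 5:1 to 3 dB above → -12 dB; +5 dB make-up → -7 dB.
Stage 2: 14 dB above -21 dB, reduced 8:1 to 1.75 dB above → -19.25 dB; +2 dB make-up → -17.25 dB.
Stage 3: -17.25 dB is 21.75 dB over -39 dB; at 4:1 that becomes 5.4375 dB over, giving -33.5625 dB.

-33.5625 dB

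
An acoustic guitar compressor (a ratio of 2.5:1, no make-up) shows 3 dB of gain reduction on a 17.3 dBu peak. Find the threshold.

12.3 dBu

Let T be the threshold. Output overshoot = (input overshoot)/R, so 14.3 − T = (17.3 − T)/2.5.
2.5·(14.3 − T) = 17.3 − T → 1.5·T = 35.75 − 17.3 = 18.45.
T = 18.45/1.5 = 12.3 dBu.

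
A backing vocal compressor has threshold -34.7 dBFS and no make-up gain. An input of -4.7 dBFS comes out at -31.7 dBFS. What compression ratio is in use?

Input overshoot = -4.7 − (-34.7) = 30 dB; output overshoot = -31.7 − (-34.7) = 3 dB.
Ratio = 30 / 3 = 10.

10:1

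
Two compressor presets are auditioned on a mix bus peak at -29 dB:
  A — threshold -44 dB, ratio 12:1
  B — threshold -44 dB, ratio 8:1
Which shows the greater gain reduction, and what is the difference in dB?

A, by 0.625 dB

A: GR = 15 − 15/12 = 13.75 dB.
B: GR = 15 − 15/8 = 13.125 dB.
A applies 0.625 dB more gain reduction.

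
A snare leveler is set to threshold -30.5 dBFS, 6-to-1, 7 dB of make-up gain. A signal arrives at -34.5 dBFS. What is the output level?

-34.5 dBFS is 4 dB below the -30.5 dBFS threshold, so no gain reduction is applied.
Make-up gain adds 7 dB: -34.5 + 7 = -27.5 dBFS.

-27.5 dBFS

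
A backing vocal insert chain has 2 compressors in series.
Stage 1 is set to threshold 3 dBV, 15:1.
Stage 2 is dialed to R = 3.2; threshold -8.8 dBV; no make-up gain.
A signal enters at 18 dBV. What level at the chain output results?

Stage 1: 15 dB above 3 dBV, reduced 15:1 to 1 dB above → 4 dBV.
Stage 2: overshoot 12.8 dB → 12.8/3.2 = 4 dB → -4.8 dBV.

-4.8 dBV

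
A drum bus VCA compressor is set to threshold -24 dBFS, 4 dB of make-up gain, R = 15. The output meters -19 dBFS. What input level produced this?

Before make-up, the level was -19 − 4 = -23 dBFS.
Post-compression overshoot = -23 − (-24) = 1 dB.
Before 15:1 compression the overshoot was 1 × 15 = 15 dB, so input = -24 + 15 = -9 dBFS.

-9 dBFS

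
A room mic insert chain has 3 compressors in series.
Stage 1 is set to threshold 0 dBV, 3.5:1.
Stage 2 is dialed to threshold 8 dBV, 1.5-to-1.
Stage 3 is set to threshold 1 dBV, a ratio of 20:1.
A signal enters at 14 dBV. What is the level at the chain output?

Stage 1: 14 dBV is 14 dB over 0 dBV; at 3.5:1 that becomes 4 dB over, giving 4 dBV.
Stage 2: 4 dBV ≤ 8 dBV, so stage 2 doesn't engage; output 4 dBV.
Stage 3: 4 dBV is 3 dB over 1 dBV; at 20:1 that becomes 0.15 dB over, giving 1.15 dBV.

1.15 dBV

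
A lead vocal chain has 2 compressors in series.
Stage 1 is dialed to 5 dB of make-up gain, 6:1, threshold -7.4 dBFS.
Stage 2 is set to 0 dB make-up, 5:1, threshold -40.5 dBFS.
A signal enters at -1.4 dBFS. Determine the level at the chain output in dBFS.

Stage 1: -1.4 dBFS is 6 dB over -7.4 dBFS; at 6:1 that becomes 1 dB over, giving -6.4 dBFS; +5 dB make-up → -1.4 dBFS.
Stage 2: -1.4 dBFS is 39.1 dB over -40.5 dBFS; at 5:1 that becomes 7.82 dB over, giving -32.68 dBFS.

-32.68 dBFS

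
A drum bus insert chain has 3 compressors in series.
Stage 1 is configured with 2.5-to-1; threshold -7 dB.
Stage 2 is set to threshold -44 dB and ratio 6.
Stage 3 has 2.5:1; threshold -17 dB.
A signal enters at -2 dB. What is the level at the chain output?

Stage 1: -2 dB is 5 dB over -7 dB; at 2.5:1 that becomes 2 dB over, giving -5 dB.
Stage 2: -5 dB is 39 dB over -44 dB; at 6:1 that becomes 6.5 dB over, giving -37.5 dB.
Stage 3: below threshold (-37.5 ≤ -17); passes unchanged; output -37.5 dB.

-37.5 dB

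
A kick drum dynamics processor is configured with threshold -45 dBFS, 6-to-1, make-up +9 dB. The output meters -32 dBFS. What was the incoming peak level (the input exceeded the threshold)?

Remove make-up: -32 − 9 = -41 dBFS.
The compressed level sits -41 − (-45) = 4 dB over threshold.
Before 6:1 compression the overshoot was 4 × 6 = 24 dB, so input = -45 + 24 = -21 dBFS.

-21 dBFS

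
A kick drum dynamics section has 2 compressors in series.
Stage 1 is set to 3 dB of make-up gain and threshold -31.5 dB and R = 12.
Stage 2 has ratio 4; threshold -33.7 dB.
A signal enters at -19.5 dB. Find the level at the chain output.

-32.15 dB

Stage 1: 12 dB above -31.5 dB, reduced 12:1 to 1 dB above → -30.5 dB; +3 dB make-up → -27.5 dB.
Stage 2: -27.5 dB is 6.2 dB over -33.7 dB; at 4:1 that becomes 1.55 dB over, giving -32.15 dB.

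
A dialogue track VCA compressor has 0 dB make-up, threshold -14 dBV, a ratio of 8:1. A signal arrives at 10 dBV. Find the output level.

-11 dBV

10 dBV sits 24 dB over threshold.
8:1 compression reduces that to 24/8 = 3 dB over.
So the level is -14 + 3 = -11 dBV.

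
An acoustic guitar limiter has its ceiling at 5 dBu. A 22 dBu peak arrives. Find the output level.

At ∞:1, everything above 5 dBu is held at the ceiling.

5 dBu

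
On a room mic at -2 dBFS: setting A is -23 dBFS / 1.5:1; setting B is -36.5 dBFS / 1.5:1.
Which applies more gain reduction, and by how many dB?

B, by 4.5 dB

A: 21 dB over, compressed to 14 dB over, so 7 dB of GR.
B: 34.5 dB over, compressed to 23 dB over, so 11.5 dB of GR.
Difference: 4.5 dB in favour of B.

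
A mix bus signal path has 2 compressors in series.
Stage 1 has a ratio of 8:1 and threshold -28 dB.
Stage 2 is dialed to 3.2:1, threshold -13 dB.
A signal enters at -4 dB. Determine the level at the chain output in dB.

Stage 1: 24 dB above -28 dB, reduced 8:1 to 3 dB above → -25 dB.
Stage 2: -25 dB ≤ -13 dB, so stage 2 doesn't engage; output -25 dB.

-25 dB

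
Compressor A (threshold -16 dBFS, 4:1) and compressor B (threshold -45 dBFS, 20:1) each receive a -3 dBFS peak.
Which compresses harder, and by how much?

B, by 30.15 dB

A: 13 dB over, compressed to 3.25 dB over, so 9.75 dB of GR.
B: 42 dB over, compressed to 2.1 dB over, so 39.9 dB of GR.
Difference: 30.15 dB in favour of B.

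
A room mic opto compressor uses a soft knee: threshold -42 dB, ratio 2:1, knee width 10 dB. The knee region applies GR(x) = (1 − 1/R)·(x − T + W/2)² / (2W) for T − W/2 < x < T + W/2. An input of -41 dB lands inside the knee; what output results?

x − T + W/2 = -41 − (-42) + 5 = 6.
GR = (1 − 1/2) × 6² / 20 = 0.5 × 36 / 20 = 0.9 dB.
Output = -41 − 0.9 = -41.9 dB.

-41.9 dB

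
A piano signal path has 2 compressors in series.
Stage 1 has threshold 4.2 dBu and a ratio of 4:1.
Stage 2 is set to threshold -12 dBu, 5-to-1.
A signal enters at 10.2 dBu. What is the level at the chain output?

Stage 1: 6 dB above 4.2 dBu, reduced 4:1 to 1.5 dB above → 5.7 dBu.
Stage 2: 5.7 dBu is 17.7 dB over -12 dBu; at 5:1 that becomes 3.54 dB over, giving -8.46 dBu.

-8.46 dBu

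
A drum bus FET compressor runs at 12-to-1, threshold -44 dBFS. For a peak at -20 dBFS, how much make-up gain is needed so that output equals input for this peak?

The peak compresses to -44 + 24/12 = -42 dBFS.
To reach -20 dBFS requires -20 − (-42) = 22 dB of make-up.

22 dB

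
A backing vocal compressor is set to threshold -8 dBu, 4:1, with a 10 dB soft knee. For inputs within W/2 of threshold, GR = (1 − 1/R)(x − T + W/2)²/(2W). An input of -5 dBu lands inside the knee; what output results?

-7.4 dBu

x − T + W/2 = -5 − (-8) + 5 = 8.
GR = (1 − 1/4) × 8² / 20 = 0.75 × 64 / 20 = 2.4 dB.
Output = -5 − 2.4 = -7.4 dBu.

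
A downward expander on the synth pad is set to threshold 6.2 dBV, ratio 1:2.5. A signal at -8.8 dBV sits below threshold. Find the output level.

-31.3 dBV

The input is 15 dB below the 6.2 dBV threshold.
A 1:2.5 expander multiplies undershoot by 2.5: 15 × 2.5 = 37.5 dB below threshold.
Output = 6.2 − 37.5 = -31.3 dBV.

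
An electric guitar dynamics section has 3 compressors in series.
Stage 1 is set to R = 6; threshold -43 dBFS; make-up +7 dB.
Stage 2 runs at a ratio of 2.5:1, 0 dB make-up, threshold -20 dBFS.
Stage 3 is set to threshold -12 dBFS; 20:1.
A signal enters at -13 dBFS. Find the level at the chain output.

-31 dBFS

Stage 1: 30 dB above -43 dBFS, reduced 6:1 to 5 dB above → -38 dBFS; +7 dB make-up → -31 dBFS.
Stage 2: below threshold (-31 ≤ -20); passes unchanged; output -31 dBFS.
Stage 3: -31 dBFS ≤ -12 dBFS, so stage 3 doesn't engage; output -31 dBFS.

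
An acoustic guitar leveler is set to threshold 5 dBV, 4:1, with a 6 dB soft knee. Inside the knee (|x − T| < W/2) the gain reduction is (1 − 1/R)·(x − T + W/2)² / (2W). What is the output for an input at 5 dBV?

x − T + W/2 = 5 − 5 + 3 = 3.
GR = (1 − 1/4) × 3² / 12 = 0.75 × 9 / 12 = 0.5625 dB.
Output = 5 − 0.5625 = 4.4375 dBV.

4.4375 dBV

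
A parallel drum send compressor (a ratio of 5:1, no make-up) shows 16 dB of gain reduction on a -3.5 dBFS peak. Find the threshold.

-23.5 dBFS

Gain reduction = -3.5 − (-19.5) = 16 dB; output overshoot = GR / (R − 1) = 16 / 4 = 4 dB.
Threshold = output − output overshoot = -19.5 − 4 = -23.5 dBFS.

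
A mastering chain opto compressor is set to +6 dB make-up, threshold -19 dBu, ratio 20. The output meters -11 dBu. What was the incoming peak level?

Before make-up, the level was -11 − 6 = -17 dBu.
That's 2 dB above the -19 dBu threshold.
Undo the ratio: input overshoot = 2 × 20 = 40 dB, giving input = 21 dBu.

21 dBu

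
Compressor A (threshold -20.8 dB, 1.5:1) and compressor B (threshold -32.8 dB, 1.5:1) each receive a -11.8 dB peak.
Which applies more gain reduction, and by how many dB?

A: GR = 9 − 9/1.5 = 3 dB.
B: GR = 21 − 21/1.5 = 7 dB.
B applies 4 dB more gain reduction.

B, by 4 dB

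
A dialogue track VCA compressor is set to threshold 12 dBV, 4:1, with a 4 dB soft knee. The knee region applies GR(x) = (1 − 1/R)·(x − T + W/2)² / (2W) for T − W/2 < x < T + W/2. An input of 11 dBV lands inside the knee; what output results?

x − T + W/2 = 11 − 12 + 2 = 1.
GR = (1 − 1/4) × 1² / 8 = 0.75 × 1 / 8 = 0.09375 dB.
Output = 11 − 0.09375 = 10.90625 dBV.

10.90625 dBV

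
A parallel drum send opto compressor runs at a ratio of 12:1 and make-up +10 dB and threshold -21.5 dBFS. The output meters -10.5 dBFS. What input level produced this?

-9.5 dBFS

Before make-up, the level was -10.5 − 10 = -20.5 dBFS.
Post-compression overshoot = -20.5 − (-21.5) = 1 dB.
Undo the ratio: input overshoot = 1 × 12 = 12 dB, giving input = -9.5 dBFS.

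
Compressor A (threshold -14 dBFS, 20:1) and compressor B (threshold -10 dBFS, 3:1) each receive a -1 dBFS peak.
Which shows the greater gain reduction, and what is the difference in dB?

A: overshoot 13 dB → output overshoot 0.65 dB → GR 12.35 dB.
B: overshoot 9 dB → output overshoot 3 dB → GR 6 dB.
A reduces 6.35 dB more.

A, by 6.35 dB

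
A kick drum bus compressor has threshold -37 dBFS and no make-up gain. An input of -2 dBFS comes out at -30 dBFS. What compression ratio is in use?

5:1

Input overshoot = -2 − (-37) = 35 dB; output overshoot = -30 − (-37) = 7 dB.
Ratio = 35 / 7 = 5.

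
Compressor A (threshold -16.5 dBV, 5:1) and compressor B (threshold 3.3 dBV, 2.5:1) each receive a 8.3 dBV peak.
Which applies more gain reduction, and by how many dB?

A, by 16.84 dB

A: 24.8 dB over, compressed to 4.96 dB over, so 19.84 dB of GR.
B: 5 dB over, compressed to 2 dB over, so 3 dB of GR.
A applies 16.84 dB more gain reduction.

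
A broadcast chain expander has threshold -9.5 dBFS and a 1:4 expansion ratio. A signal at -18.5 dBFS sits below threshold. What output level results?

Undershoot = (-9.5) − (-18.5) = 9 dB.
At 1:4, that expands to 36 dB under threshold.
Output = -9.5 − 36 = -45.5 dBFS.

-45.5 dBFS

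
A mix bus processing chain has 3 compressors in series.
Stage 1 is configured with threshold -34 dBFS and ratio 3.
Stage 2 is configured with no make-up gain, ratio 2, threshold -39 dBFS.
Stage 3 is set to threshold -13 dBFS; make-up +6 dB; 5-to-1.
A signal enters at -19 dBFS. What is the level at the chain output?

-28 dBFS

Stage 1: overshoot 15 dB → 15/3 = 5 dB → -29 dBFS.
Stage 2: overshoot 10 dB → 10/2 = 5 dB → -34 dBFS.
Stage 3: -34 dBFS is at or below the -13 dBFS threshold — no compression; make-up brings it to -28 dBFS.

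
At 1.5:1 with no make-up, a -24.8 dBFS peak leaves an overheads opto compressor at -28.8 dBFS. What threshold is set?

Let T be the threshold. Output overshoot = (input overshoot)/R, so -28.8 − T = (-24.8 − T)/1.5.
1.5·(-28.8 − T) = -24.8 − T → 0.5·T = -43.2 − (-24.8) = -18.4.
T = -18.4/0.5 = -36.8 dBFS.

-36.8 dBFS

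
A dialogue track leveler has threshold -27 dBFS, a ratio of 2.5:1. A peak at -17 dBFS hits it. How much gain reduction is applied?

The signal is 10 dB above threshold.
After 2.5:1 compression the overshoot becomes 10/2.5 = 4 dB.
Gain reduction = 10 − 4 = 6 dB.

6 dB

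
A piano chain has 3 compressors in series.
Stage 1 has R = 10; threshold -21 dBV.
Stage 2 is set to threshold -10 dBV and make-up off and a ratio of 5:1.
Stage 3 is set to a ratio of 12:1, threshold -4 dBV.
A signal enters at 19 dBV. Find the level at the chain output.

Stage 1: overshoot 40 dB → 40/10 = 4 dB → -17 dBV.
Stage 2: -17 dBV ≤ -10 dBV, so stage 2 doesn't engage; output -17 dBV.
Stage 3: below threshold (-17 ≤ -4); passes unchanged; output -17 dBV.

-17 dBV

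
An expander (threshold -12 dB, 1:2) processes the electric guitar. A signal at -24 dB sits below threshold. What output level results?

The input is 12 dB below the -12 dB threshold.
A 1:2 expander multiplies undershoot by 2: 12 × 2 = 24 dB below threshold.
Output = -12 − 24 = -36 dB.

-36 dB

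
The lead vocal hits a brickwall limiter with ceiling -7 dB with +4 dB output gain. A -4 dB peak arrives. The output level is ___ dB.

-3 dB

The limiter clamps the peak to its -7 dB ceiling.
Output gain then adds 4 dB: -7 + 4 = -3 dB.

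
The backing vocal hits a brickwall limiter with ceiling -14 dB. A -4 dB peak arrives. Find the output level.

The limiter clamps the peak to its -14 dB ceiling.

-14 dB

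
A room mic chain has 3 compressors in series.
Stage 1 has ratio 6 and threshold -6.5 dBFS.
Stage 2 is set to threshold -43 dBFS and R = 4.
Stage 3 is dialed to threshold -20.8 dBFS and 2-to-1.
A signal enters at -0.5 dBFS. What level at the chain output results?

Stage 1: -0.5 dBFS is 6 dB over -6.5 dBFS; at 6:1 that becomes 1 dB over, giving -5.5 dBFS.
Stage 2: overshoot 37.5 dB → 37.5/4 = 9.375 dB → -33.625 dBFS.
Stage 3: -33.625 dBFS ≤ -20.8 dBFS, so stage 3 doesn't engage; output -33.625 dBFS.

-33.625 dBFS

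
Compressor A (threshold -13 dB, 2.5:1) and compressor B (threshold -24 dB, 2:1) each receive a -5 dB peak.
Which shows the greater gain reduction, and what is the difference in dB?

A: overshoot 8 dB → output overshoot 3.2 dB → GR 4.8 dB.
B: overshoot 19 dB → output overshoot 9.5 dB → GR 9.5 dB.
B reduces 4.7 dB more.

B, by 4.7 dB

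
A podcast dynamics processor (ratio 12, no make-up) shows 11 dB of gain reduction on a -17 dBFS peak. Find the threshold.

-29 dBFS

Gain reduction = -17 − (-28) = 11 dB; output overshoot = GR / (R − 1) = 11 / 11 = 1 dB.
Threshold = output − output overshoot = -28 − 1 = -29 dBFS.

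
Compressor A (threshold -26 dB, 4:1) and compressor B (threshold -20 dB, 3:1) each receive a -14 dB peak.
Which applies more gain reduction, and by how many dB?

A: overshoot 12 dB → output overshoot 3 dB → GR 9 dB.
B: overshoot 6 dB → output overshoot 2 dB → GR 4 dB.
Difference: 5 dB in favour of A.

A, by 5 dB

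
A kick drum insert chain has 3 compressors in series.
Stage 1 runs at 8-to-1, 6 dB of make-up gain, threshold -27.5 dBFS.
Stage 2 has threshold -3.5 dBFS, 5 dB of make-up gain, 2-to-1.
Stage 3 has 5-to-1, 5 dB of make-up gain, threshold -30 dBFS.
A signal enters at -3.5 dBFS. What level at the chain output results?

-21.7 dBFS

Stage 1: overshoot 24 dB → 24/8 = 3 dB → -24.5 dBFS; +6 dB make-up → -18.5 dBFS.
Stage 2: -18.5 dBFS ≤ -3.5 dBFS, so stage 2 doesn't engage; make-up brings it to -13.5 dBFS.
Stage 3: 16.5 dB above -30 dBFS, reduced 5:1 to 3.3 dB above → -26.7 dBFS; +5 dB make-up → -21.7 dBFS.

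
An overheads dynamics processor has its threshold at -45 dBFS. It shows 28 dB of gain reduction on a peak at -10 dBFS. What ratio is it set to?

Input overshoot = -10 − (-45) = 35 dB.
Output overshoot = 35 − 28 = 7 dB.
Ratio = input overshoot / output overshoot = 35 / 7 = 5.

5:1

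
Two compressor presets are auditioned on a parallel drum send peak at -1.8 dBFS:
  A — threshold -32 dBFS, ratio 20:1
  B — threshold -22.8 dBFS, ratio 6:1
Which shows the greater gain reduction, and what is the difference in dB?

A, by 11.19 dB

A: 30.2 dB over, compressed to 1.51 dB over, so 28.69 dB of GR.
B: 21 dB over, compressed to 3.5 dB over, so 17.5 dB of GR.
A applies 11.19 dB more gain reduction.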